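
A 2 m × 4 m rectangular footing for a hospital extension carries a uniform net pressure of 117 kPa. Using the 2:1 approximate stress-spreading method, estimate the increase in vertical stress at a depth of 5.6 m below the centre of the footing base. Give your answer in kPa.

Δσ_z ≈ 12.8 kPa

By the 2:1 method the load spreads at 1 horizontal : 2 vertical, so at depth z the loaded area has grown by z in each plan dimension:
Δσ = qBL/((B+z)(L+z)) = 117×2×4/((2+5.6)(4+5.6)) = 12.829 kPa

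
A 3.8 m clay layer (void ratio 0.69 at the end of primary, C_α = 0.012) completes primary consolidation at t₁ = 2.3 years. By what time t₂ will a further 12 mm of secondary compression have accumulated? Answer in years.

S_s = C_α·H/(1+e_p)·log₁₀(t₂/t₁) ⇒ log₁₀(t₂/t₁) = S_s·(1+e_p)/(C_α·H).
log₁₀(t₂/t₁) = 0.012 × (1+0.69) / (0.012×3.8) = 0.4447
t₂ = t₁ × 10^0.4447 = 2.3 × 2.784 = 6.404 years

t₂ ≈ 6.4 years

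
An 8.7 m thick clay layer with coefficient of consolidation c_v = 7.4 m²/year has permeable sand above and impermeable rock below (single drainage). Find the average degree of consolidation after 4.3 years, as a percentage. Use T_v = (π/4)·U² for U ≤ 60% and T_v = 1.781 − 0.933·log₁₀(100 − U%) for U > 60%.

U ≈ 71.3 %

Drainage path length: H_d = H = 8.7 m (single drainage).
T_v = c_v·t/H_d² = 7.4×4.3/8.7² = 0.4204.
T_v = 0.4204 corresponds to the U > 60% branch:
U = 1 − 10^((1.781 − T_v)/0.933)/100 = 0.7127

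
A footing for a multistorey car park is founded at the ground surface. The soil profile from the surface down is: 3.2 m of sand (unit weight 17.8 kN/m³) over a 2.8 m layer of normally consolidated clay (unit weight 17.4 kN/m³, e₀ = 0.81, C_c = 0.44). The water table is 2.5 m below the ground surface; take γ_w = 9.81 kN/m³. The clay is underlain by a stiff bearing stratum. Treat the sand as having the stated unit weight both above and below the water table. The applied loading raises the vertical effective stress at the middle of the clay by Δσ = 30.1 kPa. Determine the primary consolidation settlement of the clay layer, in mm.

S_c ≈ 119 mm

Mid-depth of clay below the ground surface: z = 3.2 + 2.8/2 = 4.6 m.
Total vertical stress at mid-clay: σ_v = 17.8×3.2 + 17.4×1.4 = 81.32 kPa.
Pore pressure: u = 9.81×(4.6 − 2.5) = 20.601 kPa.
Initial effective stress: σ'_0 = σ_v − u = 81.32 − 20.601 = 60.719 kPa.
Final effective stress: σ'_f = σ'_0 + Δσ = 60.719 + 30.1 = 90.819 kPa.
Normally consolidated clay, so the full stress increment lies on the virgin compression line:
S_c = C_c·H/(1+e₀)·log₁₀(σ'_f/σ'_0) = 0.44×2.8/(1+0.81)×log₁₀(90.819/60.719)
    = 0.68066 × 0.17485 = 0.119 m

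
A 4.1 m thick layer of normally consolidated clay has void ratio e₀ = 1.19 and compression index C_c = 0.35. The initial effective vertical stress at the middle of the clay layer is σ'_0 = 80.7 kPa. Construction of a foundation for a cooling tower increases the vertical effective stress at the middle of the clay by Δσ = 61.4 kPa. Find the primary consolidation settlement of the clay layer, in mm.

S_c ≈ 161 mm

Final effective stress: σ'_f = σ'_0 + Δσ = 80.7 + 61.4 = 142.1 kPa.
Normally consolidated clay, so the full stress increment lies on the virgin compression line:
S_c = C_c·H/(1+e₀)·log₁₀(σ'_f/σ'_0) = 0.35×4.1/(1+1.19)×log₁₀(142.1/80.7)
    = 0.65525 × 0.24572 = 0.161 m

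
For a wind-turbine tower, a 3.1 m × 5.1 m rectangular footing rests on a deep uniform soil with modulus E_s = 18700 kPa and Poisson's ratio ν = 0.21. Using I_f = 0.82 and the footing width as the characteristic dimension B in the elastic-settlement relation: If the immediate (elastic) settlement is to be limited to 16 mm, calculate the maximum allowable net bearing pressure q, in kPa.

S_e = q·B·(1−ν²)/E_s · I_f  ⇒  q = S_e·E_s / (B·(1−ν²)·I_f).
q = 0.016 × 18700 / (3.1 × 0.9559 × 0.82) = 123.1 kPa

q ≈ 123 kPa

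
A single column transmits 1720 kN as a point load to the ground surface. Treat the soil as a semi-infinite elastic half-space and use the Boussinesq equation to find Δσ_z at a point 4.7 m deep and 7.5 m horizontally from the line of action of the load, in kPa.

Boussinesq vertical stress below a point load on an elastic half-space:
Δσ_z = 3P/(2πz²) · [1 + (r/z)²]^(−5/2)
r/z = 7.5/4.7 = 1.5957; [1+(r/z)²]^(−5/2) = 0.042221.
Δσ_z = 3×1720/(2π×4.7²) × 0.042221 = 37.177 × 0.042221 = 1.57 kPa

Δσ_z ≈ 1.57 kPa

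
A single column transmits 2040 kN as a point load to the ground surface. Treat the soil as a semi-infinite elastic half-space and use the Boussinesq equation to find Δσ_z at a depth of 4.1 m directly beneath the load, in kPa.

Boussinesq vertical stress below a point load on an elastic half-space:
Δσ_z = 3P/(2πz²) · [1 + (r/z)²]^(−5/2)
r/z = 0/4.1 = 0; [1+(r/z)²]^(−5/2) = 1.
Δσ_z = 3×2040/(2π×4.1²) × 1 = 57.943 × 1 = 57.94 kPa

Δσ_z ≈ 57.9 kPa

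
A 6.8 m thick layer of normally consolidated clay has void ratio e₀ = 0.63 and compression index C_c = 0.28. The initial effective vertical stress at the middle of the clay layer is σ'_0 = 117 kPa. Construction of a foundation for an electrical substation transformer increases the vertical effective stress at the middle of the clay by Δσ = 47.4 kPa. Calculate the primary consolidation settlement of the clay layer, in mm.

S_c ≈ 173 mm

Final effective stress: σ'_f = σ'_0 + Δσ = 117 + 47.4 = 164.4 kPa.
Normally consolidated clay, so the full stress increment lies on the virgin compression line:
S_c = C_c·H/(1+e₀)·log₁₀(σ'_f/σ'_0) = 0.28×6.8/(1+0.63)×log₁₀(164.4/117)
    = 1.1681 × 0.14772 = 0.1726 m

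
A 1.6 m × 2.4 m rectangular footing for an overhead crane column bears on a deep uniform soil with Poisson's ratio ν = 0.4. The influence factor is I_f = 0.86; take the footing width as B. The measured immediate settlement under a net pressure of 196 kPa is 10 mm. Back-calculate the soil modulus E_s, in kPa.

S_e = q·B·(1−ν²)/E_s · I_f  ⇒  E_s = q·B·(1−ν²)·I_f / S_e.
E_s = 196 × 1.6 × 0.84 × 0.86 / 0.01 = 22650 kPa

E_s ≈ 22700 kPa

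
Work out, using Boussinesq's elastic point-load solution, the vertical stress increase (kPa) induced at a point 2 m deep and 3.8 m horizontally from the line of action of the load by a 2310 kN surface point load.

Δσ_z ≈ 6.04 kPa

Boussinesq vertical stress below a point load on an elastic half-space:
Δσ_z = 3P/(2πz²) · [1 + (r/z)²]^(−5/2)
r/z = 3.8/2 = 1.9; [1+(r/z)²]^(−5/2) = 0.021915.
Δσ_z = 3×2310/(2π×2²) × 0.021915 = 275.74 × 0.021915 = 6.043 kPa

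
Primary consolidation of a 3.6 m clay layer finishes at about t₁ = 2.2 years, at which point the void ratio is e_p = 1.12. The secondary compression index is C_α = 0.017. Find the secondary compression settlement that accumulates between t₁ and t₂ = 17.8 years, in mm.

Secondary compression: S_s = C_α·H/(1+e_p)·log₁₀(t₂/t₁)
S_s = 0.017×3.6/(1+1.12)×log₁₀(17.8/2.2)
    = 0.02887 × 0.908 = 0.02621 m

S_s ≈ 26.2 mm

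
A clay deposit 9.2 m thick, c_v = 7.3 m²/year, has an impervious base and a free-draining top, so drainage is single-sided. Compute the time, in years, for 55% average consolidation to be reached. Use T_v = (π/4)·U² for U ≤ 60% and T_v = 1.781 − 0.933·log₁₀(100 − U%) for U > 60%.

t ≈ 2.75 years

Drainage path length: H_d = H = 9.2 m (single drainage).
U ≤ 60%: T_v = (π/4)·U² = (π/4)×0.55² = 0.23758.
t = T_v·H_d²/c_v = 0.23758×9.2²/7.3 = 2.755 years.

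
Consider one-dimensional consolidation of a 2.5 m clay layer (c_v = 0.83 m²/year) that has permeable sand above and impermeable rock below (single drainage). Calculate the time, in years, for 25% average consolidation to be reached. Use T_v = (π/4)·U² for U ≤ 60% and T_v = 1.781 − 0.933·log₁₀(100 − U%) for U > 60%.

t ≈ 0.37 years

Drainage path length: H_d = H = 2.5 m (single drainage).
U ≤ 60%: T_v = (π/4)·U² = (π/4)×0.25² = 0.049087.
t = T_v·H_d²/c_v = 0.049087×2.5²/0.83 = 0.3696 years.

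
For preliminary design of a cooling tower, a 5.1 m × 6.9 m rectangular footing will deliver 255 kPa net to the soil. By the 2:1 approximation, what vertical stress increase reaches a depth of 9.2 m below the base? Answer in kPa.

By the 2:1 method the load spreads at 1 horizontal : 2 vertical, so at depth z the loaded area has grown by z in each plan dimension:
Δσ = qBL/((B+z)(L+z)) = 255×5.1×6.9/((5.1+9.2)(6.9+9.2)) = 38.976 kPa

Δσ_z ≈ 39 kPa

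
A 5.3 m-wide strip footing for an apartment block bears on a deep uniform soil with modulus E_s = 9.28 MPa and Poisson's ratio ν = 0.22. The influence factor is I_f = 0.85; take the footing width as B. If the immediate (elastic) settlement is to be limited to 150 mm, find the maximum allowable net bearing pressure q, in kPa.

E_s = 9.28 MPa = 9280 kPa.
S_e = q·B·(1−ν²)/E_s · I_f  ⇒  q = S_e·E_s / (B·(1−ν²)·I_f).
q = 0.15 × 9280 / (5.3 × 0.9516 × 0.85) = 324.7 kPa

q ≈ 325 kPa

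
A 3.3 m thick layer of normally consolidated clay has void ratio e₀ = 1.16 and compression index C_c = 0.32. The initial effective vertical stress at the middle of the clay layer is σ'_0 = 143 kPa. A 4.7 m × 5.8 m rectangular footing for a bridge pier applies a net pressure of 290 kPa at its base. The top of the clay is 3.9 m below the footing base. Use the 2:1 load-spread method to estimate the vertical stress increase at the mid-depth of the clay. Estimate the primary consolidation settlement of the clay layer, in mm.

Mid-depth of clay below the footing base: z = 3.9 + 3.3/2 = 5.55 m.
Stress increase at mid-clay by the 2:1 spreading method:
Δσ = qBL/((B+z)(L+z)) = 290×4.7×5.8/((4.7+5.55)(5.8+5.55)) = 67.952 kPa
Final effective stress: σ'_f = σ'_0 + Δσ = 143 + 67.952 = 210.95 kPa.
Normally consolidated clay, so the full stress increment lies on the virgin compression line:
S_c = C_c·H/(1+e₀)·log₁₀(σ'_f/σ'_0) = 0.32×3.3/(1+1.16)×log₁₀(210.95/143)
    = 0.48889 × 0.16884 = 0.08254 m

S_c ≈ 82.5 mm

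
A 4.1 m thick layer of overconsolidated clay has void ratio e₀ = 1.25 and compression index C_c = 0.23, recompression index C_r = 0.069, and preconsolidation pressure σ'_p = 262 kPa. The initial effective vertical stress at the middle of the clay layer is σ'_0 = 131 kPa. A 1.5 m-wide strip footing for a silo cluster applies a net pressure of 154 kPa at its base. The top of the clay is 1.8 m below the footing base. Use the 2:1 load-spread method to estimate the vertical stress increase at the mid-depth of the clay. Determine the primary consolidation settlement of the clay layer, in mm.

Mid-depth of clay below the footing base: z = 1.8 + 4.1/2 = 3.85 m.
Stress increase at mid-clay by the 2:1 spreading method:
Δσ = qB/(B+z) = 154×1.5/(1.5+3.85) = 43.178 kPa
Final effective stress: σ'_f = 131 + 43.178 = 174.18 kPa.
σ'_f = 174.18 ≤ σ'_p = 262 kPa, so the clay remains overconsolidated and only the recompression index applies:
S_c = C_r·H/(1+e₀)·log₁₀(σ'_f/σ'_0) = 0.069×4.1/2.25×log₁₀(174.18/131)
    = 0.12573 × 0.12373 = 0.01556 m

S_c ≈ 15.6 mm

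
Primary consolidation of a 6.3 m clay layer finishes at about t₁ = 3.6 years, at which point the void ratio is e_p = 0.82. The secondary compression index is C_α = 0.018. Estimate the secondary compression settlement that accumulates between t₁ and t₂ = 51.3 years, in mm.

S_s ≈ 71.9 mm

Secondary compression: S_s = C_α·H/(1+e_p)·log₁₀(t₂/t₁)
S_s = 0.018×6.3/(1+0.82)×log₁₀(51.3/3.6)
    = 0.06231 × 1.154 = 0.07189 m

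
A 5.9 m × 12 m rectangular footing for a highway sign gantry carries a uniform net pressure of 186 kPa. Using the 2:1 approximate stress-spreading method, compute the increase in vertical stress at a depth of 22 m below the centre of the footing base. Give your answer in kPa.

By the 2:1 method the load spreads at 1 horizontal : 2 vertical, so at depth z the loaded area has grown by z in each plan dimension:
Δσ = qBL/((B+z)(L+z)) = 186×5.9×12/((5.9+22)(12+22)) = 13.882 kPa

Δσ_z ≈ 13.9 kPa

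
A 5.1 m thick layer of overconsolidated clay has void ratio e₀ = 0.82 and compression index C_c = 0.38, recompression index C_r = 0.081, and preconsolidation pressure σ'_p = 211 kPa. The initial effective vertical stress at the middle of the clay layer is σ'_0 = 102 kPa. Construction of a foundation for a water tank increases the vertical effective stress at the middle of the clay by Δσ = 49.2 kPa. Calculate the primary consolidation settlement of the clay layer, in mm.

Final effective stress: σ'_f = 102 + 49.2 = 151.2 kPa.
σ'_f = 151.2 ≤ σ'_p = 211 kPa, so the clay remains overconsolidated and only the recompression index applies:
S_c = C_r·H/(1+e₀)·log₁₀(σ'_f/σ'_0) = 0.081×5.1/1.82×log₁₀(151.2/102)
    = 0.22698 × 0.17095 = 0.0388 m

S_c ≈ 38.8 mm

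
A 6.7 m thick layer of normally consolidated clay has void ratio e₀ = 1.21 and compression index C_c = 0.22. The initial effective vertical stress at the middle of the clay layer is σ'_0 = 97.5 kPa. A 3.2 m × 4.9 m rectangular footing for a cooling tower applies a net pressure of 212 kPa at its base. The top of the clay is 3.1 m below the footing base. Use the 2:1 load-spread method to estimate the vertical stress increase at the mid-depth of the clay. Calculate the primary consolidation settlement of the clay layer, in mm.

S_c ≈ 78.5 mm

Mid-depth of clay below the footing base: z = 3.1 + 6.7/2 = 6.45 m.
Stress increase at mid-clay by the 2:1 spreading method:
Δσ = qBL/((B+z)(L+z)) = 212×3.2×4.9/((3.2+6.45)(4.9+6.45)) = 30.35 kPa
Final effective stress: σ'_f = σ'_0 + Δσ = 97.5 + 30.35 = 127.85 kPa.
Normally consolidated clay, so the full stress increment lies on the virgin compression line:
S_c = C_c·H/(1+e₀)·log₁₀(σ'_f/σ'_0) = 0.22×6.7/(1+1.21)×log₁₀(127.85/97.5)
    = 0.66697 × 0.1177 = 0.0785 m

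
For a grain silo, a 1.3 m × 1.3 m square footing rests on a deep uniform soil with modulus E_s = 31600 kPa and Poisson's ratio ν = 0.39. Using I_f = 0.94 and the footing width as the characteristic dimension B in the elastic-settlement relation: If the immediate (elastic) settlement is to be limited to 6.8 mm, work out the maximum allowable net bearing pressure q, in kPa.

S_e = q·B·(1−ν²)/E_s · I_f  ⇒  q = S_e·E_s / (B·(1−ν²)·I_f).
q = 0.0068 × 31600 / (1.3 × 0.8479 × 0.94) = 207.4 kPa

q ≈ 207 kPa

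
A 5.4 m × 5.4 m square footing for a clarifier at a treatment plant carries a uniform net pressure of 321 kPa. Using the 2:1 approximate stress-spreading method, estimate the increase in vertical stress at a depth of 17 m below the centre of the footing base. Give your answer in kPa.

By the 2:1 method the load spreads at 1 horizontal : 2 vertical, so at depth z the loaded area has grown by z in each plan dimension:
Δσ = qBL/((B+z)(L+z)) = 321×5.4×5.4/((5.4+17)(5.4+17)) = 18.655 kPa

Δσ_z ≈ 18.7 kPa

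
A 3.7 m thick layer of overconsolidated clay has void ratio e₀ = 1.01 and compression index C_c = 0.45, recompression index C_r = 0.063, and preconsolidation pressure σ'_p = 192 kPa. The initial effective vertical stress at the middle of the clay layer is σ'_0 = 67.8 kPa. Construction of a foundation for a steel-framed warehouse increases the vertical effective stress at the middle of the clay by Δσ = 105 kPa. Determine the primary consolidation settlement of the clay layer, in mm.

S_c ≈ 47.1 mm

Final effective stress: σ'_f = 67.8 + 105 = 172.8 kPa.
σ'_f = 172.8 ≤ σ'_p = 192 kPa, so the clay remains overconsolidated and only the recompression index applies:
S_c = C_r·H/(1+e₀)·log₁₀(σ'_f/σ'_0) = 0.063×3.7/2.01×log₁₀(172.8/67.8)
    = 0.11597 × 0.40631 = 0.04712 m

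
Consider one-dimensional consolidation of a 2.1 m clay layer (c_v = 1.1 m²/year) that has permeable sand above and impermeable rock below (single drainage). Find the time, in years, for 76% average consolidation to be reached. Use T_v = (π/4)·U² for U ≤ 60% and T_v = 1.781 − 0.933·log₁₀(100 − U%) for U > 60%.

Drainage path length: H_d = H = 2.1 m (single drainage).
U > 60%: T_v = 1.781 − 0.933·log₁₀(100 − 76) = 0.49326.
t = T_v·H_d²/c_v = 0.49326×2.1²/1.1 = 1.978 years.

t ≈ 1.98 years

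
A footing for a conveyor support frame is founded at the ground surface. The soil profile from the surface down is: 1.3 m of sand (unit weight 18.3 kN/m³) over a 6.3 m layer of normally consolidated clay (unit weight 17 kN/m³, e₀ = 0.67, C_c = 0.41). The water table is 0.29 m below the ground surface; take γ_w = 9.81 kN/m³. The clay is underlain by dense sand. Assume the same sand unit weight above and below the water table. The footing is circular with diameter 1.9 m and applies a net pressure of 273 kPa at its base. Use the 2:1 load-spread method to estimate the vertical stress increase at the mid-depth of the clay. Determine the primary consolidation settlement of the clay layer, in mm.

Mid-depth of clay below the ground surface: z = 1.3 + 6.3/2 = 4.45 m.
Total vertical stress at mid-clay: σ_v = 18.3×1.3 + 17×3.15 = 77.34 kPa.
Pore pressure: u = 9.81×(4.45 − 0.29) = 40.81 kPa.
Initial effective stress: σ'_0 = σ_v − u = 77.34 − 40.81 = 36.53 kPa.
Stress increase at mid-clay by the 2:1 spreading method:
Δσ ≈ qD²/(D+z)² = 273×1.9²/(1.9+4.45)² = 24.441 kPa
Final effective stress: σ'_f = σ'_0 + Δσ = 36.53 + 24.441 = 60.971 kPa.
Normally consolidated clay, so the full stress increment lies on the virgin compression line:
S_c = C_c·H/(1+e₀)·log₁₀(σ'_f/σ'_0) = 0.41×6.3/(1+0.67)×log₁₀(60.971/36.53)
    = 1.5467 × 0.22247 = 0.3441 m

S_c ≈ 344 mm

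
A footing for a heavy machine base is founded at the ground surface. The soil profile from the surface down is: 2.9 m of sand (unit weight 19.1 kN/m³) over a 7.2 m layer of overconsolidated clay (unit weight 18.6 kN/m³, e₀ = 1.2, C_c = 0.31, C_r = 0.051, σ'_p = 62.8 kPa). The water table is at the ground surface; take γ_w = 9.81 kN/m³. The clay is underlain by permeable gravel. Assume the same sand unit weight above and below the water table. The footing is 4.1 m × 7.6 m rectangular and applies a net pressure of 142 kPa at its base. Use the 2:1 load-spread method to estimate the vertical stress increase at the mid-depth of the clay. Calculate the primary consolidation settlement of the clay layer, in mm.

Mid-depth of clay below the ground surface: z = 2.9 + 7.2/2 = 6.5 m.
Total vertical stress at mid-clay: σ_v = 19.1×2.9 + 18.6×3.6 = 122.35 kPa.
Pore pressure: u = 9.81×(6.5 − 0) = 63.765 kPa.
Initial effective stress: σ'_0 = σ_v − u = 122.35 − 63.765 = 58.585 kPa.
Stress increase at mid-clay by the 2:1 spreading method:
Δσ = qBL/((B+z)(L+z)) = 142×4.1×7.6/((4.1+6.5)(7.6+6.5)) = 29.605 kPa
Final effective stress: σ'_f = 58.585 + 29.605 = 88.19 kPa.
σ'_f = 88.19 > σ'_p = 62.8 kPa, so the stress path crosses the preconsolidation pressure — recompression up to σ'_p, then virgin compression beyond:
S_c = H/(1+e₀)·[C_r·log₁₀(σ'_p/σ'_0) + C_c·log₁₀(σ'_f/σ'_p)]
    = 7.2/2.2 × [0.051×log₁₀(62.8/58.585) + 0.31×log₁₀(88.19/62.8)]
    = 3.2727 × [0.0015388 + 0.045713] = 0.1546 m

S_c ≈ 155 mm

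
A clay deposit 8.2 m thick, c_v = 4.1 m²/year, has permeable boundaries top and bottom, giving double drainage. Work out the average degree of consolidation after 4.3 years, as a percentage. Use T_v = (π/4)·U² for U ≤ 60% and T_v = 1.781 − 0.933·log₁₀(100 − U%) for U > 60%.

U ≈ 93.9 %

Drainage path length: H_d = H/2 = 4.1 m (double drainage).
T_v = c_v·t/H_d² = 4.1×4.3/4.1² = 1.0488.
T_v = 1.0488 corresponds to the U > 60% branch:
U = 1 − 10^((1.781 − T_v)/0.933)/100 = 0.9391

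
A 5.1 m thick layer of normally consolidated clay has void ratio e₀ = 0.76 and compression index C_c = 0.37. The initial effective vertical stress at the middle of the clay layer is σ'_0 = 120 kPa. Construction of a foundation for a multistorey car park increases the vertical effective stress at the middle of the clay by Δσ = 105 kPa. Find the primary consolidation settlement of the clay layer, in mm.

S_c ≈ 293 mm

Final effective stress: σ'_f = σ'_0 + Δσ = 120 + 105 = 225 kPa.
Normally consolidated clay, so the full stress increment lies on the virgin compression line:
S_c = C_c·H/(1+e₀)·log₁₀(σ'_f/σ'_0) = 0.37×5.1/(1+0.76)×log₁₀(225/120)
    = 1.0722 × 0.273 = 0.2927 m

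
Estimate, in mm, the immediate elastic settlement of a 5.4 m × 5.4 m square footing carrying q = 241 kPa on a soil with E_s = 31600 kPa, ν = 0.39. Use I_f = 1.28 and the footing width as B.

Immediate (elastic) settlement: S_e = q·B·(1−ν²)/E_s · I_f.
S_e = 241 × 5.4 × (1 − 0.39²) / 31600 × 1.28
    = 241 × 5.4 × 0.8479 / 31600 × 1.28
    = 0.0447 m = 44.7 mm

S_e ≈ 44.7 mm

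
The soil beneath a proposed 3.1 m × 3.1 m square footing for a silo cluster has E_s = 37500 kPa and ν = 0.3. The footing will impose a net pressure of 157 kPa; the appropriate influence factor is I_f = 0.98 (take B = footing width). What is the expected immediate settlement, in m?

S_e ≈ 0.0116 m

Immediate (elastic) settlement: S_e = q·B·(1−ν²)/E_s · I_f.
S_e = 157 × 3.1 × (1 − 0.3²) / 37500 × 0.98
    = 157 × 3.1 × 0.91 / 37500 × 0.98
    = 0.01157 m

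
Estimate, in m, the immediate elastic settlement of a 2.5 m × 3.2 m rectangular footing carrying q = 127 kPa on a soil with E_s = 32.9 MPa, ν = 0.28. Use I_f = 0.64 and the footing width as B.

S_e ≈ 0.00569 m

Immediate (elastic) settlement: S_e = q·B·(1−ν²)/E_s · I_f.
E_s = 32.9 MPa = 32900 kPa.
S_e = 127 × 2.5 × (1 − 0.28²) / 32900 × 0.64
    = 127 × 2.5 × 0.9216 / 32900 × 0.64
    = 0.005692 m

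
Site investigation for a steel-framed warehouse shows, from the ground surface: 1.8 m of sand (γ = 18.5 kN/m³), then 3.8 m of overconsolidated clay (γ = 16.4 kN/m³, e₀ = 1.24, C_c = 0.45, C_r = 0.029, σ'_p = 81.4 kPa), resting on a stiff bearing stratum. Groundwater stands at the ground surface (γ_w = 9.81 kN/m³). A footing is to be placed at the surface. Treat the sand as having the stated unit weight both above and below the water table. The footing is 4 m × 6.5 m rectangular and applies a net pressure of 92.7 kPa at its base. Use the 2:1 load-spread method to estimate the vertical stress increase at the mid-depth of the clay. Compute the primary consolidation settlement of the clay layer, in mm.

Mid-depth of clay below the ground surface: z = 1.8 + 3.8/2 = 3.7 m.
Total vertical stress at mid-clay: σ_v = 18.5×1.8 + 16.4×1.9 = 64.46 kPa.
Pore pressure: u = 9.81×(3.7 − 0) = 36.297 kPa.
Initial effective stress: σ'_0 = σ_v − u = 64.46 − 36.297 = 28.163 kPa.
Stress increase at mid-clay by the 2:1 spreading method:
Δσ = qBL/((B+z)(L+z)) = 92.7×4×6.5/((4+3.7)(6.5+3.7)) = 30.688 kPa
Final effective stress: σ'_f = 28.163 + 30.688 = 58.851 kPa.
σ'_f = 58.851 ≤ σ'_p = 81.4 kPa, so the clay remains overconsolidated and only the recompression index applies:
S_c = C_r·H/(1+e₀)·log₁₀(σ'_f/σ'_0) = 0.029×3.8/2.24×log₁₀(58.851/28.163)
    = 0.049196 × 0.32007 = 0.01575 m

S_c ≈ 15.7 mm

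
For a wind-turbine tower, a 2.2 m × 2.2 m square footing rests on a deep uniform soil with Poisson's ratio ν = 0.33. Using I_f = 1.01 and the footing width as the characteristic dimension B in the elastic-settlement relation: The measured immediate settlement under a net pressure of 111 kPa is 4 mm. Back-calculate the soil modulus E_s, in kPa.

E_s ≈ 54900 kPa

S_e = q·B·(1−ν²)/E_s · I_f  ⇒  E_s = q·B·(1−ν²)·I_f / S_e.
E_s = 111 × 2.2 × 0.8911 × 1.01 / 0.004 = 54950 kPa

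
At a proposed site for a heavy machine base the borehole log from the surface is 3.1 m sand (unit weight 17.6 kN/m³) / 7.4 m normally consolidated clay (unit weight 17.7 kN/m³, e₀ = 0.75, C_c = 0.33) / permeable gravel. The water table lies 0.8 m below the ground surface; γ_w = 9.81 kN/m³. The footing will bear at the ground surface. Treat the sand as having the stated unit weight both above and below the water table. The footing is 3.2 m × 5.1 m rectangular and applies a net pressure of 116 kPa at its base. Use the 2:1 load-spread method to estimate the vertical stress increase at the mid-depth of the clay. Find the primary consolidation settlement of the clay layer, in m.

Mid-depth of clay below the ground surface: z = 3.1 + 7.4/2 = 6.8 m.
Total vertical stress at mid-clay: σ_v = 17.6×3.1 + 17.7×3.7 = 120.05 kPa.
Pore pressure: u = 9.81×(6.8 − 0.8) = 58.86 kPa.
Initial effective stress: σ'_0 = σ_v − u = 120.05 − 58.86 = 61.19 kPa.
Stress increase at mid-clay by the 2:1 spreading method:
Δσ = qBL/((B+z)(L+z)) = 116×3.2×5.1/((3.2+6.8)(5.1+6.8)) = 15.909 kPa
Final effective stress: σ'_f = σ'_0 + Δσ = 61.19 + 15.909 = 77.099 kPa.
Normally consolidated clay, so the full stress increment lies on the virgin compression line:
S_c = C_c·H/(1+e₀)·log₁₀(σ'_f/σ'_0) = 0.33×7.4/(1+0.75)×log₁₀(77.099/61.19)
    = 1.3954 × 0.10037 = 0.1401 m

S_c ≈ 0.14 m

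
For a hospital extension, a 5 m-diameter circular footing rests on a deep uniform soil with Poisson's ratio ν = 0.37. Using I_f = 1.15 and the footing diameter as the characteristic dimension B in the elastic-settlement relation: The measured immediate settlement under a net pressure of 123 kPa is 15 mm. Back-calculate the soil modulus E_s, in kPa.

S_e = q·B·(1−ν²)/E_s · I_f  ⇒  E_s = q·B·(1−ν²)·I_f / S_e.
E_s = 123 × 5 × 0.8631 × 1.15 / 0.015 = 40700 kPa

E_s ≈ 40700 kPa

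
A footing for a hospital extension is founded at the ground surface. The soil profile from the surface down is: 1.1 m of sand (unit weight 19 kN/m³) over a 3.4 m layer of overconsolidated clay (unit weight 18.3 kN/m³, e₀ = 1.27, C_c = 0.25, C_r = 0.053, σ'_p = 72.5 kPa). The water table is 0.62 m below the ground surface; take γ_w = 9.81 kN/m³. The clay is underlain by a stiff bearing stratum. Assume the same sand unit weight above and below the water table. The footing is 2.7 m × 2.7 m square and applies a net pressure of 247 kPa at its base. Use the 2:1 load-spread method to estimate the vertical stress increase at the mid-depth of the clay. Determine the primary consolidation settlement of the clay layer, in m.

S_c ≈ 0.0651 m

Mid-depth of clay below the ground surface: z = 1.1 + 3.4/2 = 2.8 m.
Total vertical stress at mid-clay: σ_v = 19×1.1 + 18.3×1.7 = 52.01 kPa.
Pore pressure: u = 9.81×(2.8 − 0.62) = 21.386 kPa.
Initial effective stress: σ'_0 = σ_v − u = 52.01 − 21.386 = 30.624 kPa.
Stress increase at mid-clay by the 2:1 spreading method:
Δσ = qBL/((B+z)(L+z)) = 247×2.7×2.7/((2.7+2.8)(2.7+2.8)) = 59.525 kPa
Final effective stress: σ'_f = 30.624 + 59.525 = 90.149 kPa.
σ'_f = 90.149 > σ'_p = 72.5 kPa, so the stress path crosses the preconsolidation pressure — recompression up to σ'_p, then virgin compression beyond:
S_c = H/(1+e₀)·[C_r·log₁₀(σ'_p/σ'_0) + C_c·log₁₀(σ'_f/σ'_p)]
    = 3.4/2.27 × [0.053×log₁₀(72.5/30.624) + 0.25×log₁₀(90.149/72.5)]
    = 1.4978 × [0.019837 + 0.023656] = 0.06514 m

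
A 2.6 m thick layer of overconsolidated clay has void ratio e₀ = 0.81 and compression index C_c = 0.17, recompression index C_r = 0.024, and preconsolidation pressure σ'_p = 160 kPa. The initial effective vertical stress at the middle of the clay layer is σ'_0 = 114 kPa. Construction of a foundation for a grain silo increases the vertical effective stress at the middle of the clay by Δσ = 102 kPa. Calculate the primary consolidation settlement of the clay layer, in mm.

S_c ≈ 36.9 mm

Final effective stress: σ'_f = 114 + 102 = 216 kPa.
σ'_f = 216 > σ'_p = 160 kPa, so the stress path crosses the preconsolidation pressure — recompression up to σ'_p, then virgin compression beyond:
S_c = H/(1+e₀)·[C_r·log₁₀(σ'_p/σ'_0) + C_c·log₁₀(σ'_f/σ'_p)]
    = 2.6/1.81 × [0.024×log₁₀(160/114) + 0.17×log₁₀(216/160)]
    = 1.4365 × [0.0035332 + 0.022157] = 0.0369 m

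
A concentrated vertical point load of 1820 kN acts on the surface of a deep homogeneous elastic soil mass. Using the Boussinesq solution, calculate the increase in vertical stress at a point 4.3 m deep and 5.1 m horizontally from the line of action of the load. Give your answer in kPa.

Boussinesq vertical stress below a point load on an elastic half-space:
Δσ_z = 3P/(2πz²) · [1 + (r/z)²]^(−5/2)
r/z = 5.1/4.3 = 1.186; [1+(r/z)²]^(−5/2) = 0.11129.
Δσ_z = 3×1820/(2π×4.3²) × 0.11129 = 46.998 × 0.11129 = 5.23 kPa

Δσ_z ≈ 5.23 kPa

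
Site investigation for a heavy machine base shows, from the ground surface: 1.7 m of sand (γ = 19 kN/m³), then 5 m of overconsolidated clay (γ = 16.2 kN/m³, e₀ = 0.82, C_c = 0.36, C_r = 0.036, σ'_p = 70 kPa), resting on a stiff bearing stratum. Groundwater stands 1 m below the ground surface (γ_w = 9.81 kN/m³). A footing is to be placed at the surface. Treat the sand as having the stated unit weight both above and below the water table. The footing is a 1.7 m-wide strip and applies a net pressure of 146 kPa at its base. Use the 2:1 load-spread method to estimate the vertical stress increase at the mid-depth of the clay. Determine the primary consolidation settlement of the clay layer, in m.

Mid-depth of clay below the ground surface: z = 1.7 + 5/2 = 4.2 m.
Total vertical stress at mid-clay: σ_v = 19×1.7 + 16.2×2.5 = 72.8 kPa.
Pore pressure: u = 9.81×(4.2 − 1) = 31.392 kPa.
Initial effective stress: σ'_0 = σ_v − u = 72.8 − 31.392 = 41.408 kPa.
Stress increase at mid-clay by the 2:1 spreading method:
Δσ = qB/(B+z) = 146×1.7/(1.7+4.2) = 42.068 kPa
Final effective stress: σ'_f = 41.408 + 42.068 = 83.476 kPa.
σ'_f = 83.476 > σ'_p = 70 kPa, so the stress path crosses the preconsolidation pressure — recompression up to σ'_p, then virgin compression beyond:
S_c = H/(1+e₀)·[C_r·log₁₀(σ'_p/σ'_0) + C_c·log₁₀(σ'_f/σ'_p)]
    = 5/1.82 × [0.036×log₁₀(70/41.408) + 0.36×log₁₀(83.476/70)]
    = 2.7473 × [0.0082085 + 0.027527] = 0.09818 m

S_c ≈ 0.0982 m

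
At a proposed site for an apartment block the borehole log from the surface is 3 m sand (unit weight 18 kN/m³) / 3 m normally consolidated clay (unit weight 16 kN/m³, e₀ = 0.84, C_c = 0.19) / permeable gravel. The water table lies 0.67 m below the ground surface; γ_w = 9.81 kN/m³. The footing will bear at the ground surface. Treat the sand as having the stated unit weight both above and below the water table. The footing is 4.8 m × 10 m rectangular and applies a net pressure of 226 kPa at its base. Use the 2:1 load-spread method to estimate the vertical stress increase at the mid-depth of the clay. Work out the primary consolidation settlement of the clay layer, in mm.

S_c ≈ 147 mm

Mid-depth of clay below the ground surface: z = 3 + 3/2 = 4.5 m.
Total vertical stress at mid-clay: σ_v = 18×3 + 16×1.5 = 78 kPa.
Pore pressure: u = 9.81×(4.5 − 0.67) = 37.572 kPa.
Initial effective stress: σ'_0 = σ_v − u = 78 − 37.572 = 40.428 kPa.
Stress increase at mid-clay by the 2:1 spreading method:
Δσ = qBL/((B+z)(L+z)) = 226×4.8×10/((4.8+4.5)(10+4.5)) = 80.445 kPa
Final effective stress: σ'_f = σ'_0 + Δσ = 40.428 + 80.445 = 120.87 kPa.
Normally consolidated clay, so the full stress increment lies on the virgin compression line:
S_c = C_c·H/(1+e₀)·log₁₀(σ'_f/σ'_0) = 0.19×3/(1+0.84)×log₁₀(120.87/40.428)
    = 0.30978 × 0.47564 = 0.1473 m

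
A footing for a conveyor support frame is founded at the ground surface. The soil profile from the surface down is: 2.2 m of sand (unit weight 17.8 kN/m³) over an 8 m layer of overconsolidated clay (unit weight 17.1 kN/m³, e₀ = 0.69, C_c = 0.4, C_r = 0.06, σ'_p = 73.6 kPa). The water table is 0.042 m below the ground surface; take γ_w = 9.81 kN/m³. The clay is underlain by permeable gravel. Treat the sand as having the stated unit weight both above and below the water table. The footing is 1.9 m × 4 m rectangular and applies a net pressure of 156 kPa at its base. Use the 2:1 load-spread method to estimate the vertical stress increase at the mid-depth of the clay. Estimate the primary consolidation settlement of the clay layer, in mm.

S_c ≈ 32.8 mm

Mid-depth of clay below the ground surface: z = 2.2 + 8/2 = 6.2 m.
Total vertical stress at mid-clay: σ_v = 17.8×2.2 + 17.1×4 = 107.56 kPa.
Pore pressure: u = 9.81×(6.2 − 0.042) = 60.41 kPa.
Initial effective stress: σ'_0 = σ_v − u = 107.56 − 60.41 = 47.15 kPa.
Stress increase at mid-clay by the 2:1 spreading method:
Δσ = qBL/((B+z)(L+z)) = 156×1.9×4/((1.9+6.2)(4+6.2)) = 14.35 kPa
Final effective stress: σ'_f = 47.15 + 14.35 = 61.5 kPa.
σ'_f = 61.5 ≤ σ'_p = 73.6 kPa, so the clay remains overconsolidated and only the recompression index applies:
S_c = C_r·H/(1+e₀)·log₁₀(σ'_f/σ'_0) = 0.06×8/1.69×log₁₀(61.5/47.15)
    = 0.28402 × 0.11539 = 0.03277 m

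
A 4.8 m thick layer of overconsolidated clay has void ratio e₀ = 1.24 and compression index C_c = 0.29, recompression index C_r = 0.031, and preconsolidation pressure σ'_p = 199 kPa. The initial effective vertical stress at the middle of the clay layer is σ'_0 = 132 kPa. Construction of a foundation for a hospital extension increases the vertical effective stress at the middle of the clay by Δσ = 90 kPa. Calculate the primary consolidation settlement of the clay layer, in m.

S_c ≈ 0.0414 m

Final effective stress: σ'_f = 132 + 90 = 222 kPa.
σ'_f = 222 > σ'_p = 199 kPa, so the stress path crosses the preconsolidation pressure — recompression up to σ'_p, then virgin compression beyond:
S_c = H/(1+e₀)·[C_r·log₁₀(σ'_p/σ'_0) + C_c·log₁₀(σ'_f/σ'_p)]
    = 4.8/2.24 × [0.031×log₁₀(199/132) + 0.29×log₁₀(222/199)]
    = 2.1429 × [0.0055267 + 0.013775] = 0.04136 m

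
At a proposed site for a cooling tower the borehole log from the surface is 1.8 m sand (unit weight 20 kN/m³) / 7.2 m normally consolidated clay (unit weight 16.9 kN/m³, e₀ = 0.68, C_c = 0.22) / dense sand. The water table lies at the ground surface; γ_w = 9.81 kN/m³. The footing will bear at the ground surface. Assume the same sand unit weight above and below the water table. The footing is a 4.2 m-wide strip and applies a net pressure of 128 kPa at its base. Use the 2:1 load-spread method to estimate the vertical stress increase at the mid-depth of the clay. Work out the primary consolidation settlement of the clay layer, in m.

S_c ≈ 0.337 m

Mid-depth of clay below the ground surface: z = 1.8 + 7.2/2 = 5.4 m.
Total vertical stress at mid-clay: σ_v = 20×1.8 + 16.9×3.6 = 96.84 kPa.
Pore pressure: u = 9.81×(5.4 − 0) = 52.974 kPa.
Initial effective stress: σ'_0 = σ_v − u = 96.84 − 52.974 = 43.866 kPa.
Stress increase at mid-clay by the 2:1 spreading method:
Δσ = qB/(B+z) = 128×4.2/(4.2+5.4) = 56 kPa
Final effective stress: σ'_f = σ'_0 + Δσ = 43.866 + 56 = 99.866 kPa.
Normally consolidated clay, so the full stress increment lies on the virgin compression line:
S_c = C_c·H/(1+e₀)·log₁₀(σ'_f/σ'_0) = 0.22×7.2/(1+0.68)×log₁₀(99.866/43.866)
    = 0.94286 × 0.35729 = 0.3369 m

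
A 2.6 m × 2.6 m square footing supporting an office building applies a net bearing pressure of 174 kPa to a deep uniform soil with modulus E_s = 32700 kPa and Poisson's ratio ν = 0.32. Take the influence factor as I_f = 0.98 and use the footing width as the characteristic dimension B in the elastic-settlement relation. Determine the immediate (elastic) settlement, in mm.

S_e ≈ 12.2 mm

Immediate (elastic) settlement: S_e = q·B·(1−ν²)/E_s · I_f.
S_e = 174 × 2.6 × (1 − 0.32²) / 32700 × 0.98
    = 174 × 2.6 × 0.8976 / 32700 × 0.98
    = 0.01217 m = 12.17 mm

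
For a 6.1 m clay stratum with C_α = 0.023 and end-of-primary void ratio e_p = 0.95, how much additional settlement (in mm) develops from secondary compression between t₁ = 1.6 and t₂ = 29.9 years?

S_s ≈ 91.5 mm

Secondary compression: S_s = C_α·H/(1+e_p)·log₁₀(t₂/t₁)
S_s = 0.023×6.1/(1+0.95)×log₁₀(29.9/1.6)
    = 0.07195 × 1.272 = 0.09149 m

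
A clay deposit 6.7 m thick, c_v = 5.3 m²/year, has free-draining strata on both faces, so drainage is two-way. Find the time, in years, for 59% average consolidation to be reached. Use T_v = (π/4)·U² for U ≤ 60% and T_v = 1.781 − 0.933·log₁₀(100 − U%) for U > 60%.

Drainage path length: H_d = H/2 = 3.35 m (double drainage).
U ≤ 60%: T_v = (π/4)·U² = (π/4)×0.59² = 0.2734.
t = T_v·H_d²/c_v = 0.2734×3.35²/5.3 = 0.5789 years.

t ≈ 0.579 years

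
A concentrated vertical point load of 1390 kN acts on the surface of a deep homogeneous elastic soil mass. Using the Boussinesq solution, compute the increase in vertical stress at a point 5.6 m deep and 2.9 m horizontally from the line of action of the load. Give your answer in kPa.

Boussinesq vertical stress below a point load on an elastic half-space:
Δσ_z = 3P/(2πz²) · [1 + (r/z)²]^(−5/2)
r/z = 2.9/5.6 = 0.51786; [1+(r/z)²]^(−5/2) = 0.55214.
Δσ_z = 3×1390/(2π×5.6²) × 0.55214 = 21.163 × 0.55214 = 11.68 kPa

Δσ_z ≈ 11.7 kPa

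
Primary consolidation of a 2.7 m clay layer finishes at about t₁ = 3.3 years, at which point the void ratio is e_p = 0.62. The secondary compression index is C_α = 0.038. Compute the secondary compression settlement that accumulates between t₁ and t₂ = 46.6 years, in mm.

Secondary compression: S_s = C_α·H/(1+e_p)·log₁₀(t₂/t₁)
S_s = 0.038×2.7/(1+0.62)×log₁₀(46.6/3.3)
    = 0.06333 × 1.15 = 0.07283 m

S_s ≈ 72.8 mm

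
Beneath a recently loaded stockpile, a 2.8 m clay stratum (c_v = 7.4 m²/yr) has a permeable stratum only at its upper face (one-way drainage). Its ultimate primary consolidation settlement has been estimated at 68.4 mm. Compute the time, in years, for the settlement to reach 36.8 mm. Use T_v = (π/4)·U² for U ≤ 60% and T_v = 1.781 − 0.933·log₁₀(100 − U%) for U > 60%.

t ≈ 0.241 years

Drainage path length: H_d = H = 2.8 m (single drainage).
U = S(t)/S_ult = 36.8/68.4 = 0.538.
U ≤ 60%: T_v = (π/4)·U² = (π/4)×0.53801² = 0.22734.
t = T_v·H_d²/c_v = 0.22734×2.8²/7.4 = 0.2409 years.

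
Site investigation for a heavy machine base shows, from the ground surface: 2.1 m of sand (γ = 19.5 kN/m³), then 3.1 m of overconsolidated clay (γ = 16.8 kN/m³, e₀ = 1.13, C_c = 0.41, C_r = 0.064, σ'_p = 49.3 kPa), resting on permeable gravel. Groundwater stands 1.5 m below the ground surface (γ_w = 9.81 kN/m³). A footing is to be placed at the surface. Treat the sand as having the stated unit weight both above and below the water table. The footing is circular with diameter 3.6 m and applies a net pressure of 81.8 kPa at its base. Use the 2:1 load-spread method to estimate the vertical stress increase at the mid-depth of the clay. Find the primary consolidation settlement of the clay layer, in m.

Mid-depth of clay below the ground surface: z = 2.1 + 3.1/2 = 3.65 m.
Total vertical stress at mid-clay: σ_v = 19.5×2.1 + 16.8×1.55 = 66.99 kPa.
Pore pressure: u = 9.81×(3.65 − 1.5) = 21.091 kPa.
Initial effective stress: σ'_0 = σ_v − u = 66.99 − 21.091 = 45.899 kPa.
Stress increase at mid-clay by the 2:1 spreading method:
Δσ ≈ qD²/(D+z)² = 81.8×3.6²/(3.6+3.65)² = 20.169 kPa
Final effective stress: σ'_f = 45.899 + 20.169 = 66.068 kPa.
σ'_f = 66.068 > σ'_p = 49.3 kPa, so the stress path crosses the preconsolidation pressure — recompression up to σ'_p, then virgin compression beyond:
S_c = H/(1+e₀)·[C_r·log₁₀(σ'_p/σ'_0) + C_c·log₁₀(σ'_f/σ'_p)]
    = 3.1/2.13 × [0.064×log₁₀(49.3/45.899) + 0.41×log₁₀(66.068/49.3)]
    = 1.4554 × [0.0019868 + 0.052129] = 0.07876 m

S_c ≈ 0.0788 m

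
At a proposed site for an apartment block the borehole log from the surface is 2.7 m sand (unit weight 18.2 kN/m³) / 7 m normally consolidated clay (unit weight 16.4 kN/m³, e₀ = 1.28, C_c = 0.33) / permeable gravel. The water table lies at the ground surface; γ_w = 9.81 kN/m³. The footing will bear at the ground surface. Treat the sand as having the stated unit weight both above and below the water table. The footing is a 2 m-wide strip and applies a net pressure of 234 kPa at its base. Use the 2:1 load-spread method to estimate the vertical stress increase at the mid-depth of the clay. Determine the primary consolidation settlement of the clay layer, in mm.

S_c ≈ 357 mm

Mid-depth of clay below the ground surface: z = 2.7 + 7/2 = 6.2 m.
Total vertical stress at mid-clay: σ_v = 18.2×2.7 + 16.4×3.5 = 106.54 kPa.
Pore pressure: u = 9.81×(6.2 − 0) = 60.822 kPa.
Initial effective stress: σ'_0 = σ_v − u = 106.54 − 60.822 = 45.718 kPa.
Stress increase at mid-clay by the 2:1 spreading method:
Δσ = qB/(B+z) = 234×2/(2+6.2) = 57.073 kPa
Final effective stress: σ'_f = σ'_0 + Δσ = 45.718 + 57.073 = 102.79 kPa.
Normally consolidated clay, so the full stress increment lies on the virgin compression line:
S_c = C_c·H/(1+e₀)·log₁₀(σ'_f/σ'_0) = 0.33×7/(1+1.28)×log₁₀(102.79/45.718)
    = 1.0132 × 0.35186 = 0.3565 m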